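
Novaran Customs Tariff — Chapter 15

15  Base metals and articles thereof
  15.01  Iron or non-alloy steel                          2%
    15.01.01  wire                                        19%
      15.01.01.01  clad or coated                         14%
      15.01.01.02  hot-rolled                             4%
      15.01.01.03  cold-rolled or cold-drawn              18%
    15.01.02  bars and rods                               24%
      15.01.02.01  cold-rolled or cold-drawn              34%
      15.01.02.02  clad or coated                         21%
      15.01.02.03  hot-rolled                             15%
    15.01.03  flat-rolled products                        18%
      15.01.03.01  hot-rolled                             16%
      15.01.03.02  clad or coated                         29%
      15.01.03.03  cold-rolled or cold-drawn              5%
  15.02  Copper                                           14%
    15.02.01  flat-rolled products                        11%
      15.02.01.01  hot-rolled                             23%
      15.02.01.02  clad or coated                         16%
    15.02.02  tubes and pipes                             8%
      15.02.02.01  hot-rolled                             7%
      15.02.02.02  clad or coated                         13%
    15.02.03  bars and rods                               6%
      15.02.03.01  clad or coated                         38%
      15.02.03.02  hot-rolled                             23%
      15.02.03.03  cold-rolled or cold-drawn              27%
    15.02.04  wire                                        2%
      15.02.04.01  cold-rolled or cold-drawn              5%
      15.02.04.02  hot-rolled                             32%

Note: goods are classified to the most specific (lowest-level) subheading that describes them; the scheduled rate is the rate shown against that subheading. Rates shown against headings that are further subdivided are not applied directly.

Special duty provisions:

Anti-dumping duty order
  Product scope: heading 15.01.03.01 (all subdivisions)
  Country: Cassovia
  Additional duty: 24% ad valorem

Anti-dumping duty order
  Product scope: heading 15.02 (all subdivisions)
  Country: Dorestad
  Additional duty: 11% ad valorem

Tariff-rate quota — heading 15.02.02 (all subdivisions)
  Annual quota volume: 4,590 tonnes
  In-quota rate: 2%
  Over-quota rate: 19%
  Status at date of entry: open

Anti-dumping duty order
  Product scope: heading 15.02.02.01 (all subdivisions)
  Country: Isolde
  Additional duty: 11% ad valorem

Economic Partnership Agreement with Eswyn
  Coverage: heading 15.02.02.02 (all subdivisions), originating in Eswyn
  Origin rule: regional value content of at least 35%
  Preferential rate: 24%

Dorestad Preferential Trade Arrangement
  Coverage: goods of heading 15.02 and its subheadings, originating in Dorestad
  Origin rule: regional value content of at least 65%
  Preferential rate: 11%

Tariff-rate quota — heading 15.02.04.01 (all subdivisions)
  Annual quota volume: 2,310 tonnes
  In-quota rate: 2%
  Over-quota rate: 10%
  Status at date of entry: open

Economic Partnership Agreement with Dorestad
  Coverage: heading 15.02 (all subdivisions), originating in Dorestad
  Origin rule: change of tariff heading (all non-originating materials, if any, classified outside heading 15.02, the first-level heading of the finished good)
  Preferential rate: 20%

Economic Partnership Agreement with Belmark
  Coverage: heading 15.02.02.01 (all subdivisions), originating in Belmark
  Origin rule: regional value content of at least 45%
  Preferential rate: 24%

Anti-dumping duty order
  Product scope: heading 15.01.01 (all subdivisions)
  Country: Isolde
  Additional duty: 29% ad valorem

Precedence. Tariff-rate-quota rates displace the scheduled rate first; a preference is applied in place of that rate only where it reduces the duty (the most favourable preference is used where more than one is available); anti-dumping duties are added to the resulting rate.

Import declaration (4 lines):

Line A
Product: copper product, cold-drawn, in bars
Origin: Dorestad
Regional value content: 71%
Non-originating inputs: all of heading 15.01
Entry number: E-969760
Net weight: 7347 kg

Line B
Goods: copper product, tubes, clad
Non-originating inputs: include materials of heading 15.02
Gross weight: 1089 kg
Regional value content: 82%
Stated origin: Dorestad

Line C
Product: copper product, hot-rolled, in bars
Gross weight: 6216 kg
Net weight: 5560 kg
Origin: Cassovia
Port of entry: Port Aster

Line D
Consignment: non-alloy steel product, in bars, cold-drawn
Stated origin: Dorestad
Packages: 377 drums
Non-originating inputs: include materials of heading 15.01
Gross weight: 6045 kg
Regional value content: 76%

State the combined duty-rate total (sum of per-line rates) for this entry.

92%

Line A: copper → 15.02; in bars → 15.02.03; cold-drawn → 15.02.03.03. Scheduled 27%. Dorestad agreement on 15.02: RVC ≥ 65% → 11% available; Dorestad agreement on 15.02: CTH met → 20% available; preferential 11%; anti-dumping (Dorestad, 15.02): +11%; total 11% + 11% = 22%. → 22%.
Line B: copper → 15.02; tubes → 15.02.02; clad → 15.02.02.02. Scheduled 13%. quota on 15.02.02 open → in-quota 2%; Dorestad agreement on 15.02: RVC ≥ 65% → 11% available; Dorestad agreement on 15.02: CTH not met; preference 11% not lower than 2% → no reduction; anti-dumping (Dorestad, 15.02): +11%; total 2% + 11% = 13%. → 13%.
Line C: copper → 15.02; in bars → 15.02.03; hot-rolled → 15.02.03.02. Scheduled 23%. No special measure applies. → 23%.
Line D: non-alloy steel → 15.01; in bars → 15.01.02; cold-drawn → 15.01.02.01. Scheduled 34%. Dorestad agreement on 15.02: 15.01.02.01 not covered; Dorestad agreement on 15.02: 15.01.02.01 not covered. → 34%.
Sum: 22% + 13% + 23% + 34% = 92%.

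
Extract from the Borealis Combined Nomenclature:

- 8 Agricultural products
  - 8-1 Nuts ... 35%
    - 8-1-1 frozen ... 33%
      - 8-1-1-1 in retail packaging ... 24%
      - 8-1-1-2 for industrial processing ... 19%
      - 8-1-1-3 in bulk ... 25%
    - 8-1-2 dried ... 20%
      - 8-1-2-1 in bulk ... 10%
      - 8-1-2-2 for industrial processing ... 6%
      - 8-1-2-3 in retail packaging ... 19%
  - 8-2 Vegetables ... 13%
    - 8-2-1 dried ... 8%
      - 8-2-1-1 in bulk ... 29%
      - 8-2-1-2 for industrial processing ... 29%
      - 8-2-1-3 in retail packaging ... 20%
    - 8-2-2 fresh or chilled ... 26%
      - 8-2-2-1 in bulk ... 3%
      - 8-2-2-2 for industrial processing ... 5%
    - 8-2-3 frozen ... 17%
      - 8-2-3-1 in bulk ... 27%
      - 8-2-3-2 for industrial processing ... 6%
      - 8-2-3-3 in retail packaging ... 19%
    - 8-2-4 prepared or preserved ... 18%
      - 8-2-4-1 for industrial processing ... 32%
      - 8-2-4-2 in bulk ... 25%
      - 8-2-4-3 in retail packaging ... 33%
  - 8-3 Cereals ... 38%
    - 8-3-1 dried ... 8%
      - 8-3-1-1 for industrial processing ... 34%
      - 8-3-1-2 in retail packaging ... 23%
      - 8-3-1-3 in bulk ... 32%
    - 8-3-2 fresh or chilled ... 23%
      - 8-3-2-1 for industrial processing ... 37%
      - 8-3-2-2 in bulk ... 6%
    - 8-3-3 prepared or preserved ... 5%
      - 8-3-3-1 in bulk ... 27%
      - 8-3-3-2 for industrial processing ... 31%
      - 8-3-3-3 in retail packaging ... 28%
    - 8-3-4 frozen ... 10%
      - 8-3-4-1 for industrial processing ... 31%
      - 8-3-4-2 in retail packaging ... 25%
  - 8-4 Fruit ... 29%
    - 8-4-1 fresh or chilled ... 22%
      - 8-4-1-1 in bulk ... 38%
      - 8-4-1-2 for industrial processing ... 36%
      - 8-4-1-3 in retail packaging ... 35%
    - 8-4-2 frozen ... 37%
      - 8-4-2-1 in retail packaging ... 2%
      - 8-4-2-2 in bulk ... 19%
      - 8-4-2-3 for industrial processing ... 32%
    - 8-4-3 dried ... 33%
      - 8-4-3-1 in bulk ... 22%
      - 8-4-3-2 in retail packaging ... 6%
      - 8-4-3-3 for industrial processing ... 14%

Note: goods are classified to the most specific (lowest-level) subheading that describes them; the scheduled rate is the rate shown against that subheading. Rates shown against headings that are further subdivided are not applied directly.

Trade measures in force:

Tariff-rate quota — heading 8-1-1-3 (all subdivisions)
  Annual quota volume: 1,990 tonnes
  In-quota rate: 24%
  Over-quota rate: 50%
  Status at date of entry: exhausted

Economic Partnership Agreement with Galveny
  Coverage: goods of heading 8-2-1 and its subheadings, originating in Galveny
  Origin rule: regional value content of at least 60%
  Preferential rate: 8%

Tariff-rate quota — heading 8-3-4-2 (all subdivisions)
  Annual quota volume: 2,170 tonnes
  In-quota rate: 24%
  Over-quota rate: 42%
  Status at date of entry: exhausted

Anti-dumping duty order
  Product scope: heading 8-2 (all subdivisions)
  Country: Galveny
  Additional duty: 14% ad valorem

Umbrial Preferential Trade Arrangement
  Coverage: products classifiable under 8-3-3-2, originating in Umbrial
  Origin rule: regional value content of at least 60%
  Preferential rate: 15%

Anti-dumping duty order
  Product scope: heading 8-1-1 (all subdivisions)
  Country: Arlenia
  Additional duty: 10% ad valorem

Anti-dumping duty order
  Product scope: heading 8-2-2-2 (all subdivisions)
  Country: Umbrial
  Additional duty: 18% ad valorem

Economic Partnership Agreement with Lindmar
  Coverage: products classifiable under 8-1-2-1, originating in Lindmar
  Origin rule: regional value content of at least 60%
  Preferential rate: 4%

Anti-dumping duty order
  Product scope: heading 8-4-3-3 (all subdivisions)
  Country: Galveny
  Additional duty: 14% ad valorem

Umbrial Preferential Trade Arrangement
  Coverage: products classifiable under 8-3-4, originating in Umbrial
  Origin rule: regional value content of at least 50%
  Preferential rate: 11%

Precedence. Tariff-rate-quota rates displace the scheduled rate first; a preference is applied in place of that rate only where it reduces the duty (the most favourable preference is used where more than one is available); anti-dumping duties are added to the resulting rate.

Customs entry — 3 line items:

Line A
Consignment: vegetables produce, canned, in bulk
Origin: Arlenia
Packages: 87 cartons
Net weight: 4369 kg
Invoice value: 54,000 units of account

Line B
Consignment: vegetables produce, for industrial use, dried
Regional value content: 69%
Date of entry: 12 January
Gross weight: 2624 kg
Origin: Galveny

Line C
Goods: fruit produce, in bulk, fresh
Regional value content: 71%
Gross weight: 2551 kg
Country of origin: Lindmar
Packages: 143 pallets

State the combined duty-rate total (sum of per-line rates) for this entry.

Line A: vegetables → 8-2; canned → 8-2-4; in bulk → 8-2-4-2. Scheduled 25%. No special measure applies. → 25%.
Line B: vegetables → 8-2; dried → 8-2-1; for industrial use → 8-2-1-2. Scheduled 29%. Galveny agreement on 8-2-1: RVC ≥ 60% → 8% available; preferential 8%; anti-dumping (Galveny, 8-2): +14%; total 8% + 14% = 22%. → 22%.
Line C: fruit → 8-4; fresh → 8-4-1; in bulk → 8-4-1-1. Scheduled 38%. Lindmar agreement on 8-1-2-1: 8-4-1-1 not covered. → 38%.
Sum: 25% + 22% + 38% = 85%.

85%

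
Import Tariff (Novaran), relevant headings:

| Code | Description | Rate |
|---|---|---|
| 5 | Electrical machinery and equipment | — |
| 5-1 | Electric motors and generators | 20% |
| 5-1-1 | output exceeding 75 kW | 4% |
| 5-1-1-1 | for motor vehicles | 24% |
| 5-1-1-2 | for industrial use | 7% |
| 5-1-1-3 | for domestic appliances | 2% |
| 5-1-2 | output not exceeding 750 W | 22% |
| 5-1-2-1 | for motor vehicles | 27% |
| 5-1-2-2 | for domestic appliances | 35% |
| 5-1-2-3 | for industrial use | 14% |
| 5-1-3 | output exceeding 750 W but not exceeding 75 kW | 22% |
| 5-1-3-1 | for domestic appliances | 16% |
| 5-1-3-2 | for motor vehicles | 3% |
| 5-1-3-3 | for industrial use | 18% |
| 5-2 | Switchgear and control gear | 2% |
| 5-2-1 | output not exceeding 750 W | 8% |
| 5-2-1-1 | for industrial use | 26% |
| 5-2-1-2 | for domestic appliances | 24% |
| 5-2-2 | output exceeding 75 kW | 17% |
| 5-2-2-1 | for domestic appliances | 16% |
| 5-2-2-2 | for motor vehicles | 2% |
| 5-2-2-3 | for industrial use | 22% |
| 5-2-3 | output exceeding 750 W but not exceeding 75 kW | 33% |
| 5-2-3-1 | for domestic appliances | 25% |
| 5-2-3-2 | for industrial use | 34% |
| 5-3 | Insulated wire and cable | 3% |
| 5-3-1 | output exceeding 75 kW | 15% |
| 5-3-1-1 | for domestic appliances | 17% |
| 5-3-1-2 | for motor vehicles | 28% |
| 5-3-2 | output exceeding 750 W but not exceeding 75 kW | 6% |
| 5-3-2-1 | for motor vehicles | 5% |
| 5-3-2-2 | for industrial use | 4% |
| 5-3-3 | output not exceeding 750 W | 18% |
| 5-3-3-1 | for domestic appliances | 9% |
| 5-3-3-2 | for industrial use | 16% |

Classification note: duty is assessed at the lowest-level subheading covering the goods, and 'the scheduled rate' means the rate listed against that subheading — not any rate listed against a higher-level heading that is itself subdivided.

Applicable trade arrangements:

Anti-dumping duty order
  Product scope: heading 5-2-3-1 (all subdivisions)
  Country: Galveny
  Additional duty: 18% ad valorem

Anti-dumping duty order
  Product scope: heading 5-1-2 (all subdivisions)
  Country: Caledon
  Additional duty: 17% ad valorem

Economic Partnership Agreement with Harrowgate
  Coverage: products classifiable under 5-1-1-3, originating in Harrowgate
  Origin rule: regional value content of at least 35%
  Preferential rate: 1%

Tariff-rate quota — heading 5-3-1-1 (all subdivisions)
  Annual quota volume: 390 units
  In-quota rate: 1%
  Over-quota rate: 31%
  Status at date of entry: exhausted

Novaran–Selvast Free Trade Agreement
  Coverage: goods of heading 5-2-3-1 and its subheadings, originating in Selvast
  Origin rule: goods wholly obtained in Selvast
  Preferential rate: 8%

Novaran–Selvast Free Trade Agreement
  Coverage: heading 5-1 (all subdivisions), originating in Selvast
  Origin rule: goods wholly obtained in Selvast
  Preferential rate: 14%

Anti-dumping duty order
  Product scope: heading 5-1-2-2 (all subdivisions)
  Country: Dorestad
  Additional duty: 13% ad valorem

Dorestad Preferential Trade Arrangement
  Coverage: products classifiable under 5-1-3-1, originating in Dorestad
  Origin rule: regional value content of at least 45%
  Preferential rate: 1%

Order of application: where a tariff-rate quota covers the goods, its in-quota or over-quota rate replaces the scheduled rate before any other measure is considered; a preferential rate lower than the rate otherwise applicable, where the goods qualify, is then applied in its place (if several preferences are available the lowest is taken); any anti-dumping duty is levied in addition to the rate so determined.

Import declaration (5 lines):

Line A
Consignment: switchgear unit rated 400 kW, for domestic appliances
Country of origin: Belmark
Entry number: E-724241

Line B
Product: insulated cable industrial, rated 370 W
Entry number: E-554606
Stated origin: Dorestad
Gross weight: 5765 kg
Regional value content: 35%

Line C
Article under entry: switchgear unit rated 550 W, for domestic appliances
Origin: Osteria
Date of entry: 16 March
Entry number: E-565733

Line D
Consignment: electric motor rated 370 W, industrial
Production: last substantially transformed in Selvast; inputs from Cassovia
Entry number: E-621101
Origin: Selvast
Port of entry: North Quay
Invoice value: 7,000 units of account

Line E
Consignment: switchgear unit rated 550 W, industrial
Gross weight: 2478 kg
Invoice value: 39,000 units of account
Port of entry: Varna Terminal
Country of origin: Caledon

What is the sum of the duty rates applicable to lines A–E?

96%

Line A: switchgear unit → 5-2; rated 400 kW → 5-2-2; for domestic appliances → 5-2-2-1. Scheduled 16%. No special measure applies. → 16%.
Line B: insulated cable → 5-3; rated 370 W → 5-3-3; industrial → 5-3-3-2. Scheduled 16%. Dorestad agreement on 5-1-3-1: 5-3-3-2 not covered. → 16%.
Line C: switchgear unit → 5-2; rated 550 W → 5-2-1; for domestic appliances → 5-2-1-2. Scheduled 24%. No special measure applies. → 24%.
Line D: electric motor → 5-1; rated 370 W → 5-1-2; industrial → 5-1-2-3. Scheduled 14%. Selvast agreement on 5-2-3-1: 5-1-2-3 not covered; Selvast agreement on 5-1: not wholly obtained. → 14%.
Line E: switchgear unit → 5-2; rated 550 W → 5-2-1; industrial → 5-2-1-1. Scheduled 26%. No special measure applies. → 26%.
Sum: 16% + 16% + 24% + 14% + 26% = 96%.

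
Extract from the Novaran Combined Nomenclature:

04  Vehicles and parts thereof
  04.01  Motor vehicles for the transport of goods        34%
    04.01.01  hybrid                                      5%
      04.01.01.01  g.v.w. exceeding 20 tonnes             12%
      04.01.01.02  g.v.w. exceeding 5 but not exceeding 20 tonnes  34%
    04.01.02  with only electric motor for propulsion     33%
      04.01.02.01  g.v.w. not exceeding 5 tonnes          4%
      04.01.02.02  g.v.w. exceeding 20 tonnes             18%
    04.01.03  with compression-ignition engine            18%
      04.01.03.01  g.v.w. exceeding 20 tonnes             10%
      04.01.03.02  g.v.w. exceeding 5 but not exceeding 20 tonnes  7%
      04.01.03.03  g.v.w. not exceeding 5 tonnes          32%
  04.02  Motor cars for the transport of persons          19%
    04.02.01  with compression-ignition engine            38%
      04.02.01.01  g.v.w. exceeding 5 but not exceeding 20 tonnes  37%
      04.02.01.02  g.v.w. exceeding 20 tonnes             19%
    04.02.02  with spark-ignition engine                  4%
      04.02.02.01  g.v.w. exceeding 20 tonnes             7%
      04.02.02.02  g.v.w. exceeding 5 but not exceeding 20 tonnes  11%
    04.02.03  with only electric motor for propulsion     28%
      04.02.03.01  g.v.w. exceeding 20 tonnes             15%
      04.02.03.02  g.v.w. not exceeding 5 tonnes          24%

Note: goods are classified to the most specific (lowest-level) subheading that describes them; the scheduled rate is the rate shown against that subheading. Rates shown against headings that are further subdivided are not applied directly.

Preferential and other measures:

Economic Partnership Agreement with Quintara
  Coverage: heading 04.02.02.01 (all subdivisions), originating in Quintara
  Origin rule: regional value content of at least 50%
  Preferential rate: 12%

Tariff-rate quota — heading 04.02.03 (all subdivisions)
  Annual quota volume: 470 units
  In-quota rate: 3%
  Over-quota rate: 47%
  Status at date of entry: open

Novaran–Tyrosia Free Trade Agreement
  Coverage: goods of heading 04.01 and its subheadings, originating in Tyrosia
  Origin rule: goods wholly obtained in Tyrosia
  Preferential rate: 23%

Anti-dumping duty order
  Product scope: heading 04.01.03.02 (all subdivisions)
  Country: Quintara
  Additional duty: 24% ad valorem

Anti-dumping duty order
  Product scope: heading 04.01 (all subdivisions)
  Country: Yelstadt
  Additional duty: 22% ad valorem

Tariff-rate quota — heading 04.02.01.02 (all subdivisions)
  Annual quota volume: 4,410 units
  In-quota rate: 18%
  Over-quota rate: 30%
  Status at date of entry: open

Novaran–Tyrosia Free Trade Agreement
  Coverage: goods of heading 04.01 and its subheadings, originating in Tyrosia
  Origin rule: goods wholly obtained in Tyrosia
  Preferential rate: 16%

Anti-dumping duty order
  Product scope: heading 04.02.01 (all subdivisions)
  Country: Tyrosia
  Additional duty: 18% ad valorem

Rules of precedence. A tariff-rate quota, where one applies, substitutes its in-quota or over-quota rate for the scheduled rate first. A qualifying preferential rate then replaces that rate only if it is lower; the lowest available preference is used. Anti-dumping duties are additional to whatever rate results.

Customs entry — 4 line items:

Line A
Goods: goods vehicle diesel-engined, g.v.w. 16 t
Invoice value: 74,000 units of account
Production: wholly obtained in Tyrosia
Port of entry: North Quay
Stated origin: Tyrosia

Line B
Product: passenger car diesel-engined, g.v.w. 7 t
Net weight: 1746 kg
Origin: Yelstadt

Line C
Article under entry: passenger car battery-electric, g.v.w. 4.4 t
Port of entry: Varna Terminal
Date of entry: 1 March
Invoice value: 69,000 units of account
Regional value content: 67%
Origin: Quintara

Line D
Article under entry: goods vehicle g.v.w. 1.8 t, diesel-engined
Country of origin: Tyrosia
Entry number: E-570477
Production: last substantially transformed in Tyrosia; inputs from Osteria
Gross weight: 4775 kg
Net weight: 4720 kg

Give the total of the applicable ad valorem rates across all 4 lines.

Line A: goods vehicle → 04.01; diesel-engined → 04.01.03; g.v.w. 16 t → 04.01.03.02. Scheduled 7%. Tyrosia agreement on 04.01: wholly obtained → 23% available; Tyrosia agreement on 04.01: wholly obtained → 16% available; preference 16% not lower than 7% → no reduction. → 7%.
Line B: passenger car → 04.02; diesel-engined → 04.02.01; g.v.w. 7 t → 04.02.01.01. Scheduled 37%. No special measure applies. → 37%.
Line C: passenger car → 04.02; battery-electric → 04.02.03; g.v.w. 4.4 t → 04.02.03.02. Scheduled 24%. quota on 04.02.03 open → in-quota 3%; Quintara agreement on 04.02.02.01: 04.02.03.02 not covered. → 3%.
Line D: goods vehicle → 04.01; diesel-engined → 04.01.03; g.v.w. 1.8 t → 04.01.03.03. Scheduled 32%. Tyrosia agreement on 04.01: not wholly obtained; Tyrosia agreement on 04.01: not wholly obtained. → 32%.
Sum: 7% + 37% + 3% + 32% = 79%.

79%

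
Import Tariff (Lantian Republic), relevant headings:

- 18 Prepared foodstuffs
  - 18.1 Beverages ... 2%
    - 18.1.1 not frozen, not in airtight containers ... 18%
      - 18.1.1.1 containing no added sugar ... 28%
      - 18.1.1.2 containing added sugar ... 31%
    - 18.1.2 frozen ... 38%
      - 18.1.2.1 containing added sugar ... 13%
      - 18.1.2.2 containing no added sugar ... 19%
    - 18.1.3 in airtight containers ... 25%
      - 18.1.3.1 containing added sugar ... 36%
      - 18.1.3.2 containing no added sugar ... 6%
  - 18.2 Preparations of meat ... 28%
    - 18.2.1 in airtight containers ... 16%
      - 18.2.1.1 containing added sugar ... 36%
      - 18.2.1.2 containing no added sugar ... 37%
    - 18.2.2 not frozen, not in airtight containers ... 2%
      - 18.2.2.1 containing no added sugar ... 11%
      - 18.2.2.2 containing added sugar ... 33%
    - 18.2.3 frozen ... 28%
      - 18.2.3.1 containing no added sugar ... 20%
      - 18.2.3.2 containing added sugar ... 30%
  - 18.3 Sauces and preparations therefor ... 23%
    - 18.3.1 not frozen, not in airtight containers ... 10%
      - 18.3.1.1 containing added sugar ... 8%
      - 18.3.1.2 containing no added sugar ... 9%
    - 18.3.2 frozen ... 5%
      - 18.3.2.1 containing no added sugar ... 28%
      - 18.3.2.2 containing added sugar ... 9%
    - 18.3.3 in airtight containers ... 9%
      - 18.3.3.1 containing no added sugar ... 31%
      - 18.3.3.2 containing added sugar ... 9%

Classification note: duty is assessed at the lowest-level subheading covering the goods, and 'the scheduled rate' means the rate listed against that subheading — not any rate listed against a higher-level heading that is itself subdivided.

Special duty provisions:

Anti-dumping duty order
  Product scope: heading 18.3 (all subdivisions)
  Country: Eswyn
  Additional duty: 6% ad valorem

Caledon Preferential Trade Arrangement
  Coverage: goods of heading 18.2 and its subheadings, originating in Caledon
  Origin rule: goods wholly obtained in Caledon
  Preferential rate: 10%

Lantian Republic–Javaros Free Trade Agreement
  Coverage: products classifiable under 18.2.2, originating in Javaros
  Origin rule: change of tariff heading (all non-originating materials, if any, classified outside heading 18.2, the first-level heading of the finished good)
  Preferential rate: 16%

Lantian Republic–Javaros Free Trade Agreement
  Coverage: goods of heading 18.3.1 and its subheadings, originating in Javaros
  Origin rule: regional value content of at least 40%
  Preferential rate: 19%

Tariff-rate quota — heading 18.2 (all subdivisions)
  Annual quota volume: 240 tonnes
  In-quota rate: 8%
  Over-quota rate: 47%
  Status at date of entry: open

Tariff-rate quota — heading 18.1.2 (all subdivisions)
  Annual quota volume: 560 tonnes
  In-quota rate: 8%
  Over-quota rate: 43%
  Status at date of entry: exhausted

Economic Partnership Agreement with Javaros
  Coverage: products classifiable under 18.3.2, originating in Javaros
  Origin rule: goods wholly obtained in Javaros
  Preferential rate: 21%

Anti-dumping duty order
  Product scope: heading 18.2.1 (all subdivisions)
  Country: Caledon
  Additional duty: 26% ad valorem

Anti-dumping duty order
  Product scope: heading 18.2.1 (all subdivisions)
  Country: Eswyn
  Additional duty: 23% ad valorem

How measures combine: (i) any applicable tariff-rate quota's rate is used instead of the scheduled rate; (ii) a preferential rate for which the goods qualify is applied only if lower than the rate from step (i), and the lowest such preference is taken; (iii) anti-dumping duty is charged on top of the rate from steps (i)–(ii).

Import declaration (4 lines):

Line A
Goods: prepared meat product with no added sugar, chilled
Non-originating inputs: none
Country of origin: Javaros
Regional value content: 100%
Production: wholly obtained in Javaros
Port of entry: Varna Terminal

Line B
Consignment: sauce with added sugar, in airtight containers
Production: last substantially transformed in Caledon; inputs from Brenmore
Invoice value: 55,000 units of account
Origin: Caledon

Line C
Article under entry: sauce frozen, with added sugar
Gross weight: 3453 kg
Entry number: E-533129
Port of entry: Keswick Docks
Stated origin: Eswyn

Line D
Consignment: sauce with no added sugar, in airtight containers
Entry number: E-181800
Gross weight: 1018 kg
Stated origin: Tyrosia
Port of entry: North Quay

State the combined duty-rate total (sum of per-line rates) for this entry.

Line A: prepared meat product → 18.2; chilled → 18.2.2; with no added sugar → 18.2.2.1. Scheduled 11%. quota on 18.2 open → in-quota 8%; Javaros agreement on 18.2.2: CTH met → 16% available; Javaros agreement on 18.3.1: 18.2.2.1 not covered; Javaros agreement on 18.3.2: 18.2.2.1 not covered; preference 16% not lower than 8% → no reduction. → 8%.
Line B: sauce → 18.3; in airtight containers → 18.3.3; with added sugar → 18.3.3.2. Scheduled 9%. Caledon agreement on 18.2: 18.3.3.2 not covered. → 9%.
Line C: sauce → 18.3; frozen → 18.3.2; with added sugar → 18.3.2.2. Scheduled 9%. anti-dumping (Eswyn, 18.3): +6%; total 9% + 6% = 15%. → 15%.
Line D: sauce → 18.3; in airtight containers → 18.3.3; with no added sugar → 18.3.3.1. Scheduled 31%. No special measure applies. → 31%.
Sum: 8% + 9% + 15% + 31% = 63%.

63%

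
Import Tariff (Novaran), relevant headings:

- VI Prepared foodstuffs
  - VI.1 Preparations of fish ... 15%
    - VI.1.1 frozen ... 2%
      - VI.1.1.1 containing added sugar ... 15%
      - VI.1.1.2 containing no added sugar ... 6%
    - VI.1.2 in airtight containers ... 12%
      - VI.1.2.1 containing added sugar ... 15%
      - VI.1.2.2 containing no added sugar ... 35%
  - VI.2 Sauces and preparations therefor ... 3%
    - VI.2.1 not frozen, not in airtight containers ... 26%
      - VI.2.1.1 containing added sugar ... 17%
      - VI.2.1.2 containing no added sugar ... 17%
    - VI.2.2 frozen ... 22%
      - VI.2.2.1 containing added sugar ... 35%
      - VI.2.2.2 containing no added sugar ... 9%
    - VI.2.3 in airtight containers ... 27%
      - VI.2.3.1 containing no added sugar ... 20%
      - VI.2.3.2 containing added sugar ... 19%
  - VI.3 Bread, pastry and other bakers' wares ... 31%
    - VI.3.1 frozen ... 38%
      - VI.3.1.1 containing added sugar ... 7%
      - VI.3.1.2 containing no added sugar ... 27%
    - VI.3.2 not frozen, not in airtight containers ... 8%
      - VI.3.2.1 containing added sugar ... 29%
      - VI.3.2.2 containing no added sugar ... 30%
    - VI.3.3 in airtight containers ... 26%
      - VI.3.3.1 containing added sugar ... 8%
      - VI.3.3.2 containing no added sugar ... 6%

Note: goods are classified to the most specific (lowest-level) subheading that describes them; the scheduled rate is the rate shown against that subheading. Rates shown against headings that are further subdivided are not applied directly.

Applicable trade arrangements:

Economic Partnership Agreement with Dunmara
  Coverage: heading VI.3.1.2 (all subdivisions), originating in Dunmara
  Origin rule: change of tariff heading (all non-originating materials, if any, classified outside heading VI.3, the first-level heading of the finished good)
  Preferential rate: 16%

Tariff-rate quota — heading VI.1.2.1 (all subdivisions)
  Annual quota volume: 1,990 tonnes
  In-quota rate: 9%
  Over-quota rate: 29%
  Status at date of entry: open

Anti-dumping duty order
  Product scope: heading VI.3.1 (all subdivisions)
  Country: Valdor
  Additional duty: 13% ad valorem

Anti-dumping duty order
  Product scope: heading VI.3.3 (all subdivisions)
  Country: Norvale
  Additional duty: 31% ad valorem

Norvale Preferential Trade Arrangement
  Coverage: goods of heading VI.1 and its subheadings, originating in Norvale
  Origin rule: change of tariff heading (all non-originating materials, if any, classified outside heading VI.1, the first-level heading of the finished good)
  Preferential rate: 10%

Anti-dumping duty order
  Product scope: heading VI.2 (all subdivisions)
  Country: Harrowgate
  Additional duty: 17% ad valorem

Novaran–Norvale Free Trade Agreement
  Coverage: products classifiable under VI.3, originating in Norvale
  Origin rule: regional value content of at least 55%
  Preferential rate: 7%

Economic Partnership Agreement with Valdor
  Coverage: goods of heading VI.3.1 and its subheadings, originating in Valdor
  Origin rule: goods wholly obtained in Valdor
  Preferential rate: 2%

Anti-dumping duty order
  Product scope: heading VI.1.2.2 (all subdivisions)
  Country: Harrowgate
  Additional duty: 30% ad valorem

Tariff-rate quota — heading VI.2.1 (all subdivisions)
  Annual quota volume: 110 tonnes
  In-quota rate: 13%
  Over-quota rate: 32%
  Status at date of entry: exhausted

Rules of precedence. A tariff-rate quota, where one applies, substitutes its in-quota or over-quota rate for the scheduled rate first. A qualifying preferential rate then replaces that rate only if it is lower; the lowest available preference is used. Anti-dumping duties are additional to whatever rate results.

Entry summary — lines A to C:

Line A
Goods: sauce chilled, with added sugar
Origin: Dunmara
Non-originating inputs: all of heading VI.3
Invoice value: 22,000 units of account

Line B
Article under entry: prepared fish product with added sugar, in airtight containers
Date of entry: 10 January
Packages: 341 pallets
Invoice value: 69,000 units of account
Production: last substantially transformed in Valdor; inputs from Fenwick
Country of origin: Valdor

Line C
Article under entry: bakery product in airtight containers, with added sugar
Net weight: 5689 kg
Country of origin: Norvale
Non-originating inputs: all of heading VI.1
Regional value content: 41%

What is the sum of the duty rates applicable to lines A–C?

Line A: sauce → VI.2; chilled → VI.2.1; with added sugar → VI.2.1.1. Scheduled 17%. quota on VI.2.1 exhausted → over-quota 32%; Dunmara agreement on VI.3.1.2: VI.2.1.1 not covered. → 32%.
Line B: prepared fish product → VI.1; in airtight containers → VI.1.2; with added sugar → VI.1.2.1. Scheduled 15%. quota on VI.1.2.1 open → in-quota 9%; Valdor agreement on VI.3.1: VI.1.2.1 not covered. → 9%.
Line C: bakery product → VI.3; in airtight containers → VI.3.3; with added sugar → VI.3.3.1. Scheduled 8%. Norvale agreement on VI.1: VI.3.3.1 not covered; Norvale agreement on VI.3: RVC < 55%; anti-dumping (Norvale, VI.3.3): +31%; total 8% + 31% = 39%. → 39%.
Sum: 32% + 9% + 39% = 80%.

80%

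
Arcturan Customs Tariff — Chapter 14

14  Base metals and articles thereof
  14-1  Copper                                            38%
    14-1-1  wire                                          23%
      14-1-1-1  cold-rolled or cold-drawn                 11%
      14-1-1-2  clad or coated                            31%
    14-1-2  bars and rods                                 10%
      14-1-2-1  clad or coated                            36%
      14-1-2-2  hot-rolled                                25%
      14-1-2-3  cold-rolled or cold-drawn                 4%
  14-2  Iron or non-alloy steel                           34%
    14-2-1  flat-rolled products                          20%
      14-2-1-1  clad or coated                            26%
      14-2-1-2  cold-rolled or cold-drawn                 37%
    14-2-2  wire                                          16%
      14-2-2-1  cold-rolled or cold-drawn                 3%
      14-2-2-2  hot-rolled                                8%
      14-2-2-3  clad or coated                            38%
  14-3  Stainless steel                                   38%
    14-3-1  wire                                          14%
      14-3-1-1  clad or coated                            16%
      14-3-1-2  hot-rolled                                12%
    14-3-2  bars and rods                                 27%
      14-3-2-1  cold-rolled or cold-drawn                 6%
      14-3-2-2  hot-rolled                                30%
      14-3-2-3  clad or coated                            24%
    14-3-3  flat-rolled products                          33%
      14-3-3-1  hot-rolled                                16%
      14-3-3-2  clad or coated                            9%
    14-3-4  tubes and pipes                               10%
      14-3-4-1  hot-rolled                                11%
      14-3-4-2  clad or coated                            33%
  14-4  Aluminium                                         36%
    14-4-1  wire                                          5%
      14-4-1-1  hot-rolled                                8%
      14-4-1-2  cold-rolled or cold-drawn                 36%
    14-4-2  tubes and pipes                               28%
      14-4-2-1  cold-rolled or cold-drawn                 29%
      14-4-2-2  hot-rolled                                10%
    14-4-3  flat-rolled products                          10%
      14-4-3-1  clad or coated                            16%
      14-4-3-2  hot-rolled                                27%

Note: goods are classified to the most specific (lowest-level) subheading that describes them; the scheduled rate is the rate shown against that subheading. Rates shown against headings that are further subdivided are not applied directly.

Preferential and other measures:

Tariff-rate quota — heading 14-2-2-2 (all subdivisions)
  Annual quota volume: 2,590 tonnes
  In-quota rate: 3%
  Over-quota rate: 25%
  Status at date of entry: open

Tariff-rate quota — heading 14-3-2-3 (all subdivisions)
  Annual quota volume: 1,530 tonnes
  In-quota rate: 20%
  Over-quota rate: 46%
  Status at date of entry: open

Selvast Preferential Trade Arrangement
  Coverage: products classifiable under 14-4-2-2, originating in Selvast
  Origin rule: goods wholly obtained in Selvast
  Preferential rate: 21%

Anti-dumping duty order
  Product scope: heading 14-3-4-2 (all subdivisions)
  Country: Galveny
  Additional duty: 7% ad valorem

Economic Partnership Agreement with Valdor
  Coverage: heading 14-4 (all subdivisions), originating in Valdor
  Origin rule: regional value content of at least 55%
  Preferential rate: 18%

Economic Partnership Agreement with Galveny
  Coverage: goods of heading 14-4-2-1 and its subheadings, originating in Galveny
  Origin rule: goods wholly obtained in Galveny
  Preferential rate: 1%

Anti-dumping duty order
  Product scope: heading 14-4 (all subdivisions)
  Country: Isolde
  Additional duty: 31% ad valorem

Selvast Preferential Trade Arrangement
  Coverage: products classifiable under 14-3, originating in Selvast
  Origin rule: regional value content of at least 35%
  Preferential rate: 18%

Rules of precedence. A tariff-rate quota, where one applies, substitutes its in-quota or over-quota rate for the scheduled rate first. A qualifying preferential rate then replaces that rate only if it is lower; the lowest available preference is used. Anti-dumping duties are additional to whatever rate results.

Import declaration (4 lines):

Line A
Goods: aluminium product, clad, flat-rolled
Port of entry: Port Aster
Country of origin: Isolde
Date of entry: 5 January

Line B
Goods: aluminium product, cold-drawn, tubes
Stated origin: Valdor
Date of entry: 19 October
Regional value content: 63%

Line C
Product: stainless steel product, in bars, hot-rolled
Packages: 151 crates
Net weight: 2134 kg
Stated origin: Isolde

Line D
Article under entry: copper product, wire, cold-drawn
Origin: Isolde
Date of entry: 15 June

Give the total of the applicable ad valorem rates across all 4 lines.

106%

Line A: aluminium → 14-4; flat-rolled → 14-4-3; clad → 14-4-3-1. Scheduled 16%. anti-dumping (Isolde, 14-4): +31%; total 16% + 31% = 47%. → 47%.
Line B: aluminium → 14-4; tubes → 14-4-2; cold-drawn → 14-4-2-1. Scheduled 29%. Valdor agreement on 14-4: RVC ≥ 55% → 18% available; preferential 18%. → 18%.
Line C: stainless steel → 14-3; in bars → 14-3-2; hot-rolled → 14-3-2-2. Scheduled 30%. No special measure applies. → 30%.
Line D: copper → 14-1; wire → 14-1-1; cold-drawn → 14-1-1-1. Scheduled 11%. No special measure applies. → 11%.
Sum: 47% + 18% + 30% + 11% = 106%.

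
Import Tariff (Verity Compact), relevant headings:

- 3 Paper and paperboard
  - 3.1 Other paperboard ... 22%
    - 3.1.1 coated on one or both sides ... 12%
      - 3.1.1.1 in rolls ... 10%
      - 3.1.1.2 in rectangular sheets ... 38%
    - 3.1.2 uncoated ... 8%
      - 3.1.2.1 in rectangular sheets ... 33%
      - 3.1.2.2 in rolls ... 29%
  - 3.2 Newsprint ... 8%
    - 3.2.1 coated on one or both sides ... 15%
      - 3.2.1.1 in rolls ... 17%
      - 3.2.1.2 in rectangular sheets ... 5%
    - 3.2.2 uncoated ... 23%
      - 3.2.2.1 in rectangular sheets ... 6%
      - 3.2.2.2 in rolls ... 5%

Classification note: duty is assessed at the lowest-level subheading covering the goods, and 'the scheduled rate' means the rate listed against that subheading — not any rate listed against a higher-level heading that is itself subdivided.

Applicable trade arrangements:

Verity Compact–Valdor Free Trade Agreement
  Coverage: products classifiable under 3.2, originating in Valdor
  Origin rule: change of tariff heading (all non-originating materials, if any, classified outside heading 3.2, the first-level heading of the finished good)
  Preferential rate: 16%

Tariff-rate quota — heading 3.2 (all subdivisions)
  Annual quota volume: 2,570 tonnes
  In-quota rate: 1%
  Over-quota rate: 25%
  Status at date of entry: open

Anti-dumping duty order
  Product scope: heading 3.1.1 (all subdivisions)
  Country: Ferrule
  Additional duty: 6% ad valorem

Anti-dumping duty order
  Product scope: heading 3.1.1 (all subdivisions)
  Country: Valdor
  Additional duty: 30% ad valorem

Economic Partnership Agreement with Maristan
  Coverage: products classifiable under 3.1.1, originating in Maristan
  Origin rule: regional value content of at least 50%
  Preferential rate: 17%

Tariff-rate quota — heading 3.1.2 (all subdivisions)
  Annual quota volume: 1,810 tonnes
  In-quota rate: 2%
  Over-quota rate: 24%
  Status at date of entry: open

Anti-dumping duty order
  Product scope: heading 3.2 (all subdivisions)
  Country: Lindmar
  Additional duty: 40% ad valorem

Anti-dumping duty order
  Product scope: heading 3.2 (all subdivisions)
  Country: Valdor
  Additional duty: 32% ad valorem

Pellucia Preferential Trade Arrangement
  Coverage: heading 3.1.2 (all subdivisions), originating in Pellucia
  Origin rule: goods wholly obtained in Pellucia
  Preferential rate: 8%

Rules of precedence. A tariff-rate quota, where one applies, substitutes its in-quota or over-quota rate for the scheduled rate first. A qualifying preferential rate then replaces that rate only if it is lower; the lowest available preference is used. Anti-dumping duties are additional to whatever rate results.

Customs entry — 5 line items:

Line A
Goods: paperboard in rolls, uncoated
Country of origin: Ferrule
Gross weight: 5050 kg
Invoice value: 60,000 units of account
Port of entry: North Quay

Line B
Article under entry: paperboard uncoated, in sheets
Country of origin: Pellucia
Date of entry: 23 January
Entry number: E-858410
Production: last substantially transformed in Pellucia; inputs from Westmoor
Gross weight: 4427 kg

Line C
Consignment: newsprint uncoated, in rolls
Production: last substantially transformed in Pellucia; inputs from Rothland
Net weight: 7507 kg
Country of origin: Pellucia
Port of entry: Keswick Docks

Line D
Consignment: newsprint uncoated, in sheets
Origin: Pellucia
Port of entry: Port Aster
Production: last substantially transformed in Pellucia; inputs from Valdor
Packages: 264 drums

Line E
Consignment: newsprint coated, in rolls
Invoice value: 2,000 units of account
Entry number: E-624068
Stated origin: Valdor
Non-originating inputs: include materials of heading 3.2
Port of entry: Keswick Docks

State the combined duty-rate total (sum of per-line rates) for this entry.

39%

Line A: paperboard → 3.1; uncoated → 3.1.2; in rolls → 3.1.2.2. Scheduled 29%. quota on 3.1.2 open → in-quota 2%. → 2%.
Line B: paperboard → 3.1; uncoated → 3.1.2; in sheets → 3.1.2.1. Scheduled 33%. quota on 3.1.2 open → in-quota 2%; Pellucia agreement on 3.1.2: not wholly obtained. → 2%.
Line C: newsprint → 3.2; uncoated → 3.2.2; in rolls → 3.2.2.2. Scheduled 5%. quota on 3.2 open → in-quota 1%; Pellucia agreement on 3.1.2: 3.2.2.2 not covered. → 1%.
Line D: newsprint → 3.2; uncoated → 3.2.2; in sheets → 3.2.2.1. Scheduled 6%. quota on 3.2 open → in-quota 1%; Pellucia agreement on 3.1.2: 3.2.2.1 not covered. → 1%.
Line E: newsprint → 3.2; coated → 3.2.1; in rolls → 3.2.1.1. Scheduled 17%. quota on 3.2 open → in-quota 1%; Valdor agreement on 3.2: CTH not met; anti-dumping (Valdor, 3.2): +32%; total 1% + 32% = 33%. → 33%.
Sum: 2% + 2% + 1% + 1% + 33% = 39%.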